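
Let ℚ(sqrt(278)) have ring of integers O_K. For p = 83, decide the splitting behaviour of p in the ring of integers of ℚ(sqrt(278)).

Since 278 ≢ 1 mod 4, the ring of integers is ℤ[√278] with discriminant 4·278 = 1112.
83 ∤ 1112, so 83 is unramified.
(278/83) = 29^41 mod 83 = 1, giving Legendre symbol 1.
d is a quadratic residue mod p, hence 83 splits in O_K.

splits completely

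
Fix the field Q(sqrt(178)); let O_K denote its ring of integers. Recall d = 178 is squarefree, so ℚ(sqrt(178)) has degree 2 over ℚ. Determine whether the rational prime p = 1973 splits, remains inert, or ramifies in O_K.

1973 splits in O_K

d = 178 ≡ 2 (mod 4), so O_K = ℤ[√178] and disc(K) = 4d = 712.
disc(K) = 712 is not divisible by 1973; 1973 is unramified.
Euler's criterion: 178^986 mod 1973 = 1. Thus (178|1973) = 1.
d is a quadratic residue mod p, hence 1973 splits in O_K.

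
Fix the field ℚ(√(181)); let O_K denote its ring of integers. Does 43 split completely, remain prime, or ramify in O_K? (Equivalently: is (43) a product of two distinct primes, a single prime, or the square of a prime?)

181 mod 4 = 1, hence disc K = 181 and O_K = ℤ[(1+√181)/2].
Since gcd(43, 181) = 1 the prime 43 does not ramify.
Euler's criterion: 181^21 mod 43 = 1. Thus (181|43) = 1.
(181/43) = 1, so 43 splits.

p splits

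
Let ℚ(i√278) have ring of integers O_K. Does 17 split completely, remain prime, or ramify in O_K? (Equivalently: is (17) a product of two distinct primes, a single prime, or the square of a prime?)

remains prime (inert)

Since -278 ≢ 1 mod 4, the ring of integers is ℤ[√-278] with discriminant 4·(-278) = -1112.
Since gcd(17, -1112) = 1 the prime 17 does not ramify.
(-278/17) = 11^8 mod 17 = 16, giving Legendre symbol -1.
(-278/17) = -1, so 17 is inert.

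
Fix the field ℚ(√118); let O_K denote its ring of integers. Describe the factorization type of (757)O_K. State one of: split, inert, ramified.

p is inert

Since 118 ≢ 1 mod 4, the ring of integers is ℤ[√118] with discriminant 4·118 = 472.
Since gcd(757, 472) = 1 the prime 757 does not ramify.
Compute (118/757) via Euler: 118^((757-1)/2) mod 757 = 756, so (118/757) = -1.
Legendre symbol -1 ⇒ 757 is inert.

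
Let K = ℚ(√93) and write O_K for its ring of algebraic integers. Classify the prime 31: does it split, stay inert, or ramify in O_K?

93 mod 4 = 1, hence disc K = 93 and O_K = ℤ[(1+√93)/2].
Ramification test: 31 | 93. The prime 31 ramifies in K.

ramified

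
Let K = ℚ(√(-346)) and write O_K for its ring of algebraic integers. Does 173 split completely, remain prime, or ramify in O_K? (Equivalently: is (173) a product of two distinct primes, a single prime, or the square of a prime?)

d = -346 ≡ 2 (mod 4), so O_K = ℤ[√-346] and disc(K) = 4d = -1384.
disc(K) = -1384 = 173·(-8), so p = 173 is ramified.

ramified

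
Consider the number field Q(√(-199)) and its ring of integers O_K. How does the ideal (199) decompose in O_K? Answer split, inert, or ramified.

ramified

Since -199 ≡ 1 mod 4, the ring of integers is ℤ[(1+√-199)/2] with discriminant -199.
Ramification test: 199 | -199. The prime 199 ramifies in K.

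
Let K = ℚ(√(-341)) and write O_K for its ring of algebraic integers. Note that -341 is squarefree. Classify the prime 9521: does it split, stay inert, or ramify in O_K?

Since -341 ≢ 1 mod 4, the ring of integers is ℤ[√-341] with discriminant 4·(-341) = -1364.
Since gcd(9521, -1364) = 1 the prime 9521 does not ramify.
Compute (-341/9521) via Euler: 9180^((9521-1)/2) mod 9521 = 9520, so (-341/9521) = -1.
Legendre symbol -1 ⇒ 9521 is inert.

inert — (9521) stays prime in O_K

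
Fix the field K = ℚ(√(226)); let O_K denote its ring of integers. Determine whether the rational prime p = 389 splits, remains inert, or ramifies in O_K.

Since 226 ≢ 1 mod 4, the ring of integers is ℤ[√226] with discriminant 4·226 = 904.
389 ∤ 904, so 389 is unramified.
Compute (226/389) via Euler: 226^((389-1)/2) mod 389 = 388, so (226/389) = -1.
Legendre symbol -1 ⇒ 389 is inert.

remains prime (inert)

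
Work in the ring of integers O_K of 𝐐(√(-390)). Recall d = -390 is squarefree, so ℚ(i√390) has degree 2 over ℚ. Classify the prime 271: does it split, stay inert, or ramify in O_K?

inert — (271) stays prime in O_K

-390 mod 4 = 2, hence disc K = 4·(-390) = -1560 and O_K = ℤ[√-390].
Since gcd(271, -1560) = 1 the prime 271 does not ramify.
Euler's criterion: (-390)^135 mod 271 = 270. Thus (-390|271) = -1.
(-390/271) = -1, so 271 is inert.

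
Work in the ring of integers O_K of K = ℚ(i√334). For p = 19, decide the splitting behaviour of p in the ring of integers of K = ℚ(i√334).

d = -334 ≡ 2 (mod 4), so O_K = ℤ[√-334] and disc(K) = 4d = -1336.
19 ∤ -1336, so 19 is unramified.
Legendre symbol by Euler's criterion: (-334/19) ≡ (-334)^9 ≡ 18 (mod 19), i.e. (-334/19) = -1.
d is a non-residue mod p, hence 19 remains inert in O_K.

inert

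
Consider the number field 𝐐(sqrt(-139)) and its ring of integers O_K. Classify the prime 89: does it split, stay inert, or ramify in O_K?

-139 mod 4 = 1, hence disc K = -139 and O_K = ℤ[(1+√-139)/2].
disc(K) = -139 is not divisible by 89; 89 is unramified.
Legendre symbol by Euler's criterion: (-139/89) ≡ (-139)^44 ≡ 1 (mod 89), i.e. (-139/89) = 1.
d is a quadratic residue mod p, hence 89 splits in O_K.

split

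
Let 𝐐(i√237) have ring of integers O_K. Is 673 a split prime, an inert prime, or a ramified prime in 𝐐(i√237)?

-237 mod 4 = 3, hence disc K = 4·(-237) = -948 and O_K = ℤ[√-237].
673 ∤ -948, so 673 is unramified.
Compute (-237/673) via Euler: 436^((673-1)/2) mod 673 = 672, so (-237/673) = -1.
Legendre symbol -1 ⇒ 673 is inert.

p is inert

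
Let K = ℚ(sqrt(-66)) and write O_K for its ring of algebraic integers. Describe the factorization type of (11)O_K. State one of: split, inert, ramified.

d = -66 ≡ 2 (mod 4), so O_K = ℤ[√-66] and disc(K) = 4d = -264.
Ramification test: 11 | -264. The prime 11 ramifies in K.

ramifies in O_K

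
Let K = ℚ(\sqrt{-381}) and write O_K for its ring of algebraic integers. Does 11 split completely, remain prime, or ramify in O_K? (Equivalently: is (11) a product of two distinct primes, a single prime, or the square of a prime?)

split — (11) = 𝔭₁𝔭₂ with 𝔭₁ ≠ 𝔭₂

-381 mod 4 = 3, hence disc K = 4·(-381) = -1524 and O_K = ℤ[√-381].
disc(K) = -1524 is not divisible by 11; 11 is unramified.
(-381/11) = 4^5 mod 11 = 1, giving Legendre symbol 1.
(-381/11) = 1, so 11 splits.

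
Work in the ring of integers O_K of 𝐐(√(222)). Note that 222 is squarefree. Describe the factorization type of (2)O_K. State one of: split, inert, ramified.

Since 222 ≢ 1 mod 4, the ring of integers is ℤ[√222] with discriminant 4·222 = 888.
disc(K) = 888 = 2·444, so p = 2 is ramified.

ramified — (2) = 𝔭²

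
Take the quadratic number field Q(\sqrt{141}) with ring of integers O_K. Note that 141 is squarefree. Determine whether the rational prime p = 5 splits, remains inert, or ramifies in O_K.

5 splits in O_K

Since 141 ≡ 1 mod 4, the ring of integers is ℤ[(1+√141)/2] with discriminant 141.
5 ∤ 141, so 5 is unramified.
(141/5) = 1^2 mod 5 = 1, giving Legendre symbol 1.
Legendre symbol 1 ⇒ 5 is split.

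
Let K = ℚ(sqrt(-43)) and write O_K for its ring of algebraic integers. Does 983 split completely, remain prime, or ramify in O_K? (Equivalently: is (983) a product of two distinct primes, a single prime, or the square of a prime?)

983 remains inert

d = -43 ≡ 1 (mod 4), so O_K = ℤ[(1+√-43)/2] and disc(K) = d = -43.
983 ∤ -43, so 983 is unramified.
Legendre symbol by Euler's criterion: (-43/983) ≡ (-43)^491 ≡ 982 (mod 983), i.e. (-43/983) = -1.
Legendre symbol -1 ⇒ 983 is inert.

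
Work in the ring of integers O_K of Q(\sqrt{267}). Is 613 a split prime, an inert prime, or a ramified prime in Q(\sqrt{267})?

d = 267 ≡ 3 (mod 4), so O_K = ℤ[√267] and disc(K) = 4d = 1068.
disc(K) = 1068 is not divisible by 613; 613 is unramified.
Legendre symbol by Euler's criterion: (267/613) ≡ 267^306 ≡ 1 (mod 613), i.e. (267/613) = 1.
Legendre symbol 1 ⇒ 613 is split.

splits completely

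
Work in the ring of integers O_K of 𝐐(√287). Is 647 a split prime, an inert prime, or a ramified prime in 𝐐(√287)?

287 mod 4 = 3, hence disc K = 4·287 = 1148 and O_K = ℤ[√287].
Since gcd(647, 1148) = 1 the prime 647 does not ramify.
(287/647) = 287^323 mod 647 = 1, giving Legendre symbol 1.
Legendre symbol 1 ⇒ 647 is split.

647 splits in O_K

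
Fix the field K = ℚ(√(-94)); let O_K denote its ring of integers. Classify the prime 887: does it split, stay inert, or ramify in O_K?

887 remains inert

Since -94 ≢ 1 mod 4, the ring of integers is ℤ[√-94] with discriminant 4·(-94) = -376.
Since gcd(887, -376) = 1 the prime 887 does not ramify.
(-94/887) = 793^443 mod 887 = 886, giving Legendre symbol -1.
(-94/887) = -1, so 887 is inert.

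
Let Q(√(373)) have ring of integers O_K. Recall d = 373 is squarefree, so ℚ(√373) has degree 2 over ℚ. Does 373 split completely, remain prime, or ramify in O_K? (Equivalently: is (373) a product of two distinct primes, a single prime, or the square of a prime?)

p ramifies

Since 373 ≡ 1 mod 4, the ring of integers is ℤ[(1+√373)/2] with discriminant 373.
disc(K) = 373 = 373·1, so p = 373 is ramified.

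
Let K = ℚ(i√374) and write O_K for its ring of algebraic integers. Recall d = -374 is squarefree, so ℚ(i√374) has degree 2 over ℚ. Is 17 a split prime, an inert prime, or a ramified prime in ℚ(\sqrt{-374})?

ramified

d = -374 ≡ 2 (mod 4), so O_K = ℤ[√-374] and disc(K) = 4d = -1496.
disc(K) = -1496 = 17·(-88), so p = 17 is ramified.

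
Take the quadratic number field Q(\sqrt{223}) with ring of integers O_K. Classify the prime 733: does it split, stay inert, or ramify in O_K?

splits completely

223 mod 4 = 3, hence disc K = 4·223 = 892 and O_K = ℤ[√223].
733 ∤ 892, so 733 is unramified.
Euler's criterion: 223^366 mod 733 = 1. Thus (223|733) = 1.
d is a quadratic residue mod p, hence 733 splits in O_K.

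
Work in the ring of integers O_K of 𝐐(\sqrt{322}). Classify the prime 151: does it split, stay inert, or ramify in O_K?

322 mod 4 = 2, hence disc K = 4·322 = 1288 and O_K = ℤ[√322].
151 ∤ 1288, so 151 is unramified.
Legendre symbol by Euler's criterion: (322/151) ≡ 322^75 ≡ 1 (mod 151), i.e. (322/151) = 1.
Legendre symbol 1 ⇒ 151 is split.

p splits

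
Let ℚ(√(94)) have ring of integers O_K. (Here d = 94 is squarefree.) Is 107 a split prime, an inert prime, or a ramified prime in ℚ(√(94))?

d = 94 ≡ 2 (mod 4), so O_K = ℤ[√94] and disc(K) = 4d = 376.
107 ∤ 376, so 107 is unramified.
Euler's criterion: 94^53 mod 107 = 106. Thus (94|107) = -1.
Legendre symbol -1 ⇒ 107 is inert.

inert — (107) stays prime in O_K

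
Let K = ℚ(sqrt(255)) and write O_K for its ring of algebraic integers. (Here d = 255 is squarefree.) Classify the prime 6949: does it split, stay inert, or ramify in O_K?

splits completely

Since 255 ≢ 1 mod 4, the ring of integers is ℤ[√255] with discriminant 4·255 = 1020.
6949 ∤ 1020, so 6949 is unramified.
Legendre symbol by Euler's criterion: (255/6949) ≡ 255^3474 ≡ 1 (mod 6949), i.e. (255/6949) = 1.
(255/6949) = 1, so 6949 splits.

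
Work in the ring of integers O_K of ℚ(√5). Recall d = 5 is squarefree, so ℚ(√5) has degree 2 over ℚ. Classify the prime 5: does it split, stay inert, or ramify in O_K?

5 mod 4 = 1, hence disc K = 5 and O_K = ℤ[(1+√5)/2].
disc(K) = 5 = 5·1, so p = 5 is ramified.

ramified — (5) = 𝔭²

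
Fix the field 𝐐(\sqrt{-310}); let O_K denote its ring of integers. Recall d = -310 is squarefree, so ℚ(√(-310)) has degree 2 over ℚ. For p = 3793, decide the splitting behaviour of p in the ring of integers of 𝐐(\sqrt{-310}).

splits completely

-310 mod 4 = 2, hence disc K = 4·(-310) = -1240 and O_K = ℤ[√-310].
3793 ∤ -1240, so 3793 is unramified.
(-310/3793) = 3483^1896 mod 3793 = 1, giving Legendre symbol 1.
Legendre symbol 1 ⇒ 3793 is split.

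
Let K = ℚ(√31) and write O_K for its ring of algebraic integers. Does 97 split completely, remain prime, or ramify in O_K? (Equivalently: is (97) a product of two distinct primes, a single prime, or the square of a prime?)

31 mod 4 = 3, hence disc K = 4·31 = 124 and O_K = ℤ[√31].
disc(K) = 124 is not divisible by 97; 97 is unramified.
Euler's criterion: 31^48 mod 97 = 1. Thus (31|97) = 1.
d is a quadratic residue mod p, hence 97 splits in O_K.

splits completely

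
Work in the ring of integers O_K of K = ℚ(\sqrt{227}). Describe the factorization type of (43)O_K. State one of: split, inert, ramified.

inert

d = 227 ≡ 3 (mod 4), so O_K = ℤ[√227] and disc(K) = 4d = 908.
disc(K) = 908 is not divisible by 43; 43 is unramified.
Compute (227/43) via Euler: 12^((43-1)/2) mod 43 = 42, so (227/43) = -1.
Legendre symbol -1 ⇒ 43 is inert.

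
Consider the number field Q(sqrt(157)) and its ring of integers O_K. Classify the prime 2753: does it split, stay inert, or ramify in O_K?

remains prime (inert)

d = 157 ≡ 1 (mod 4), so O_K = ℤ[(1+√157)/2] and disc(K) = d = 157.
2753 ∤ 157, so 2753 is unramified.
Euler's criterion: 157^1376 mod 2753 = 2752. Thus (157|2753) = -1.
(157/2753) = -1, so 2753 is inert.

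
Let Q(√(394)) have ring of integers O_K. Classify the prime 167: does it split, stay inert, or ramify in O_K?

d = 394 ≡ 2 (mod 4), so O_K = ℤ[√394] and disc(K) = 4d = 1576.
disc(K) = 1576 is not divisible by 167; 167 is unramified.
(394/167) = 60^83 mod 167 = 166, giving Legendre symbol -1.
d is a non-residue mod p, hence 167 remains inert in O_K.

p is inert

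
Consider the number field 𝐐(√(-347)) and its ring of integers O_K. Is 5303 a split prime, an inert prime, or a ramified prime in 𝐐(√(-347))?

5303 remains inert

-347 mod 4 = 1, hence disc K = -347 and O_K = ℤ[(1+√-347)/2].
Since gcd(5303, -347) = 1 the prime 5303 does not ramify.
Legendre symbol by Euler's criterion: (-347/5303) ≡ (-347)^2651 ≡ 5302 (mod 5303), i.e. (-347/5303) = -1.
(-347/5303) = -1, so 5303 is inert.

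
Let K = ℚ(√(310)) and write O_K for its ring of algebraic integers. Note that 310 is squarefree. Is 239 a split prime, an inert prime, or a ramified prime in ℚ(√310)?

Since 310 ≢ 1 mod 4, the ring of integers is ℤ[√310] with discriminant 4·310 = 1240.
disc(K) = 1240 is not divisible by 239; 239 is unramified.
Compute (310/239) via Euler: 71^((239-1)/2) mod 239 = 1, so (310/239) = 1.
d is a quadratic residue mod p, hence 239 splits in O_K.

split — (239) = 𝔭₁𝔭₂ with 𝔭₁ ≠ 𝔭₂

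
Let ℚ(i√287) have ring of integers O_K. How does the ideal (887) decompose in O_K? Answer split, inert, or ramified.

d = -287 ≡ 1 (mod 4), so O_K = ℤ[(1+√-287)/2] and disc(K) = d = -287.
Since gcd(887, -287) = 1 the prime 887 does not ramify.
(-287/887) = 600^443 mod 887 = 1, giving Legendre symbol 1.
d is a quadratic residue mod p, hence 887 splits in O_K.

splits completely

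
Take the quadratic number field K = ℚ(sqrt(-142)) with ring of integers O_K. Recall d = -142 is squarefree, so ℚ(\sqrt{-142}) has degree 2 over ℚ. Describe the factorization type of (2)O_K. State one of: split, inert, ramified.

ramified

Since -142 ≢ 1 mod 4, the ring of integers is ℤ[√-142] with discriminant 4·(-142) = -568.
2 divides disc(K) = -568, so 2 ramifies.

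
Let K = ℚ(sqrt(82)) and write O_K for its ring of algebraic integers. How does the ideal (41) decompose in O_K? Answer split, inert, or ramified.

ramified

82 mod 4 = 2, hence disc K = 4·82 = 328 and O_K = ℤ[√82].
41 divides disc(K) = 328, so 41 ramifies.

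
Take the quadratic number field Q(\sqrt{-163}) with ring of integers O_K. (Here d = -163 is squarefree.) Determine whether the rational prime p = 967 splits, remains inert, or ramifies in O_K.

-163 mod 4 = 1, hence disc K = -163 and O_K = ℤ[(1+√-163)/2].
disc(K) = -163 is not divisible by 967; 967 is unramified.
Euler's criterion: (-163)^483 mod 967 = 1. Thus (-163|967) = 1.
Legendre symbol 1 ⇒ 967 is split.

splits completely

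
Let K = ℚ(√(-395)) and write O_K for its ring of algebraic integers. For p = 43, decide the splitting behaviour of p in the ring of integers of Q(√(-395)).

43 splits in O_K

Since -395 ≡ 1 mod 4, the ring of integers is ℤ[(1+√-395)/2] with discriminant -395.
disc(K) = -395 is not divisible by 43; 43 is unramified.
(-395/43) = 35^21 mod 43 = 1, giving Legendre symbol 1.
Legendre symbol 1 ⇒ 43 is split.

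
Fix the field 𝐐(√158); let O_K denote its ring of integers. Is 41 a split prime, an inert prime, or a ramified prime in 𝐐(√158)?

remains prime (inert)

158 mod 4 = 2, hence disc K = 4·158 = 632 and O_K = ℤ[√158].
Since gcd(41, 632) = 1 the prime 41 does not ramify.
Compute (158/41) via Euler: 35^((41-1)/2) mod 41 = 40, so (158/41) = -1.
(158/41) = -1, so 41 is inert.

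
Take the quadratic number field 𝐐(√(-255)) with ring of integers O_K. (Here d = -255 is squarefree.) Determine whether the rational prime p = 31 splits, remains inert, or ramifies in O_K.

-255 mod 4 = 1, hence disc K = -255 and O_K = ℤ[(1+√-255)/2].
disc(K) = -255 is not divisible by 31; 31 is unramified.
(-255/31) = 24^15 mod 31 = 30, giving Legendre symbol -1.
(-255/31) = -1, so 31 is inert.

remains prime (inert)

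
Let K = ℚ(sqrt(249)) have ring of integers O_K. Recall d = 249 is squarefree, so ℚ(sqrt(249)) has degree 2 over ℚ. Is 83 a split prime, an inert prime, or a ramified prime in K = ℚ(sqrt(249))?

d = 249 ≡ 1 (mod 4), so O_K = ℤ[(1+√249)/2] and disc(K) = d = 249.
83 divides disc(K) = 249, so 83 ramifies.

ramified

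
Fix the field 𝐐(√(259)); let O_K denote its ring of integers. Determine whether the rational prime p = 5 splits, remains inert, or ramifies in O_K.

splits completely

Since 259 ≢ 1 mod 4, the ring of integers is ℤ[√259] with discriminant 4·259 = 1036.
Since gcd(5, 1036) = 1 the prime 5 does not ramify.
Legendre symbol by Euler's criterion: (259/5) ≡ 259^2 ≡ 1 (mod 5), i.e. (259/5) = 1.
(259/5) = 1, so 5 splits.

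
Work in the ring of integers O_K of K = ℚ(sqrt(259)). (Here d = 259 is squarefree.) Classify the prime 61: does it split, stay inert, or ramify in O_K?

61 splits in O_K

d = 259 ≡ 3 (mod 4), so O_K = ℤ[√259] and disc(K) = 4d = 1036.
disc(K) = 1036 is not divisible by 61; 61 is unramified.
Legendre symbol by Euler's criterion: (259/61) ≡ 259^30 ≡ 1 (mod 61), i.e. (259/61) = 1.
Legendre symbol 1 ⇒ 61 is split.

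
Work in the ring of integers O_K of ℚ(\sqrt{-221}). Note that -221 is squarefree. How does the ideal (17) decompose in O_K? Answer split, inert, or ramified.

ramified

Since -221 ≢ 1 mod 4, the ring of integers is ℤ[√-221] with discriminant 4·(-221) = -884.
disc(K) = -884 = 17·(-52), so p = 17 is ramified.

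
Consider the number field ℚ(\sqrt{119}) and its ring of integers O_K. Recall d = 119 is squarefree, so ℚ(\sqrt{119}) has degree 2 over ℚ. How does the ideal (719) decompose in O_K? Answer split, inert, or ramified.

Since 119 ≢ 1 mod 4, the ring of integers is ℤ[√119] with discriminant 4·119 = 476.
Since gcd(719, 476) = 1 the prime 719 does not ramify.
Euler's criterion: 119^359 mod 719 = 718. Thus (119|719) = -1.
d is a non-residue mod p, hence 719 remains inert in O_K.

p is inert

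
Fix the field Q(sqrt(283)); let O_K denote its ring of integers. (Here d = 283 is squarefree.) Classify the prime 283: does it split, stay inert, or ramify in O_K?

ramifies in O_K

283 mod 4 = 3, hence disc K = 4·283 = 1132 and O_K = ℤ[√283].
283 divides disc(K) = 1132, so 283 ramifies.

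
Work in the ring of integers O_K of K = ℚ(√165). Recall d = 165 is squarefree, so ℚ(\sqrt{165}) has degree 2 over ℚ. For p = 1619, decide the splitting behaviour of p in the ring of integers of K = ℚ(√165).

165 mod 4 = 1, hence disc K = 165 and O_K = ℤ[(1+√165)/2].
disc(K) = 165 is not divisible by 1619; 1619 is unramified.
Euler's criterion: 165^809 mod 1619 = 1. Thus (165|1619) = 1.
d is a quadratic residue mod p, hence 1619 splits in O_K.

split — (1619) = 𝔭₁𝔭₂ with 𝔭₁ ≠ 𝔭₂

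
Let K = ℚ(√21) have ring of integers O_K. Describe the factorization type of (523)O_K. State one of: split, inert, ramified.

Since 21 ≡ 1 mod 4, the ring of integers is ℤ[(1+√21)/2] with discriminant 21.
Since gcd(523, 21) = 1 the prime 523 does not ramify.
Legendre symbol by Euler's criterion: (21/523) ≡ 21^261 ≡ 522 (mod 523), i.e. (21/523) = -1.
d is a non-residue mod p, hence 523 remains inert in O_K.

p is inert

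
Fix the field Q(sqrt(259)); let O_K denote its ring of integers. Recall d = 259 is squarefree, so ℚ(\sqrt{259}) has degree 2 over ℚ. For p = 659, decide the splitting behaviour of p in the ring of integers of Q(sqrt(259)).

259 mod 4 = 3, hence disc K = 4·259 = 1036 and O_K = ℤ[√259].
Since gcd(659, 1036) = 1 the prime 659 does not ramify.
Compute (259/659) via Euler: 259^((659-1)/2) mod 659 = 658, so (259/659) = -1.
d is a non-residue mod p, hence 659 remains inert in O_K.

inert — (659) stays prime in O_K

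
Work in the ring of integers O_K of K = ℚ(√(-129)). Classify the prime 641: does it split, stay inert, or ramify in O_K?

641 splits in O_K

d = -129 ≡ 3 (mod 4), so O_K = ℤ[√-129] and disc(K) = 4d = -516.
disc(K) = -516 is not divisible by 641; 641 is unramified.
Legendre symbol by Euler's criterion: (-129/641) ≡ (-129)^320 ≡ 1 (mod 641), i.e. (-129/641) = 1.
(-129/641) = 1, so 641 splits.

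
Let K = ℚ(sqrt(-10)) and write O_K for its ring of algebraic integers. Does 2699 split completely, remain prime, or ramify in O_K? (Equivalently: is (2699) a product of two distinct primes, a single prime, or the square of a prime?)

2699 splits in O_K

Since -10 ≢ 1 mod 4, the ring of integers is ℤ[√-10] with discriminant 4·(-10) = -40.
Since gcd(2699, -40) = 1 the prime 2699 does not ramify.
Compute (-10/2699) via Euler: 2689^((2699-1)/2) mod 2699 = 1, so (-10/2699) = 1.
d is a quadratic residue mod p, hence 2699 splits in O_K.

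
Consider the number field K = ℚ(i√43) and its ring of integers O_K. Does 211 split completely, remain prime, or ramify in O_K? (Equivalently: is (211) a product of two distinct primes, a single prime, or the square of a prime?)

211 remains inert

d = -43 ≡ 1 (mod 4), so O_K = ℤ[(1+√-43)/2] and disc(K) = d = -43.
211 ∤ -43, so 211 is unramified.
Legendre symbol by Euler's criterion: (-43/211) ≡ (-43)^105 ≡ 210 (mod 211), i.e. (-43/211) = -1.
d is a non-residue mod p, hence 211 remains inert in O_K.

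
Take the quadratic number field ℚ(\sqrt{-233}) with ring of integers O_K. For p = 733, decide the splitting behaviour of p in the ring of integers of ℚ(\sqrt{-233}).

-233 mod 4 = 3, hence disc K = 4·(-233) = -932 and O_K = ℤ[√-233].
disc(K) = -932 is not divisible by 733; 733 is unramified.
Compute (-233/733) via Euler: 500^((733-1)/2) mod 733 = 732, so (-233/733) = -1.
Legendre symbol -1 ⇒ 733 is inert.

remains prime (inert)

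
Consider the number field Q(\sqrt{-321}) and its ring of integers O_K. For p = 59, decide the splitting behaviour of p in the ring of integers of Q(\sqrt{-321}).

Since -321 ≢ 1 mod 4, the ring of integers is ℤ[√-321] with discriminant 4·(-321) = -1284.
disc(K) = -1284 is not divisible by 59; 59 is unramified.
Euler's criterion: (-321)^29 mod 59 = 58. Thus (-321|59) = -1.
(-321/59) = -1, so 59 is inert.

inert — (59) stays prime in O_K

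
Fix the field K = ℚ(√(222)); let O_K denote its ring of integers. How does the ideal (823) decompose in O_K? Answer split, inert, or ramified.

p is inert

Since 222 ≢ 1 mod 4, the ring of integers is ℤ[√222] with discriminant 4·222 = 888.
Since gcd(823, 888) = 1 the prime 823 does not ramify.
(222/823) = 222^411 mod 823 = 822, giving Legendre symbol -1.
Legendre symbol -1 ⇒ 823 is inert.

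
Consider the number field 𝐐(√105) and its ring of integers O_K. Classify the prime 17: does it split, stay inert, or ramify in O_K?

Since 105 ≡ 1 mod 4, the ring of integers is ℤ[(1+√105)/2] with discriminant 105.
disc(K) = 105 is not divisible by 17; 17 is unramified.
(105/17) = 3^8 mod 17 = 16, giving Legendre symbol -1.
(105/17) = -1, so 17 is inert.

17 remains inert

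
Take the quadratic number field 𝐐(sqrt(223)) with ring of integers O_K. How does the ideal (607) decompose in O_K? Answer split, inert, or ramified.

split — (607) = 𝔭₁𝔭₂ with 𝔭₁ ≠ 𝔭₂

223 mod 4 = 3, hence disc K = 4·223 = 892 and O_K = ℤ[√223].
Since gcd(607, 892) = 1 the prime 607 does not ramify.
Euler's criterion: 223^303 mod 607 = 1. Thus (223|607) = 1.
(223/607) = 1, so 607 splits.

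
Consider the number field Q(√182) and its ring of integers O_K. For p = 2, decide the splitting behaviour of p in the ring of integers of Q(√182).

ramifies in O_K

d = 182 ≡ 2 (mod 4), so O_K = ℤ[√182] and disc(K) = 4d = 728.
disc(K) = 728 = 2·364, so p = 2 is ramified.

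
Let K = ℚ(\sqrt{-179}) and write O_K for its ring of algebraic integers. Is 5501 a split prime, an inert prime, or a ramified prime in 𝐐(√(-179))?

p is inert

Since -179 ≡ 1 mod 4, the ring of integers is ℤ[(1+√-179)/2] with discriminant -179.
5501 ∤ -179, so 5501 is unramified.
Euler's criterion: (-179)^2750 mod 5501 = 5500. Thus (-179|5501) = -1.
d is a non-residue mod p, hence 5501 remains inert in O_K.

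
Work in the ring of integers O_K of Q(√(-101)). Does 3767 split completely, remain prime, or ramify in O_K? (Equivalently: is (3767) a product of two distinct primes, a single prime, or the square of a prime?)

Since -101 ≢ 1 mod 4, the ring of integers is ℤ[√-101] with discriminant 4·(-101) = -404.
3767 ∤ -404, so 3767 is unramified.
Compute (-101/3767) via Euler: 3666^((3767-1)/2) mod 3767 = 3766, so (-101/3767) = -1.
d is a non-residue mod p, hence 3767 remains inert in O_K.

inert — (3767) stays prime in O_K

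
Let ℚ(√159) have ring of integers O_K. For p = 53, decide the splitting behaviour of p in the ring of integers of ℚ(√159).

159 mod 4 = 3, hence disc K = 4·159 = 636 and O_K = ℤ[√159].
53 divides disc(K) = 636, so 53 ramifies.

ramified — (53) = 𝔭²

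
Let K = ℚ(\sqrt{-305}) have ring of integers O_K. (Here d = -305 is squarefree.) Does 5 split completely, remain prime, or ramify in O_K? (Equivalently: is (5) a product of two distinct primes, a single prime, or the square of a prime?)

ramified — (5) = 𝔭²

d = -305 ≡ 3 (mod 4), so O_K = ℤ[√-305] and disc(K) = 4d = -1220.
Ramification test: 5 | -1220. The prime 5 ramifies in K.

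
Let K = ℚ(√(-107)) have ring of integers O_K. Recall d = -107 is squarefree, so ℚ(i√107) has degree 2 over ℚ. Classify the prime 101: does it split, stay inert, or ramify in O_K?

-107 mod 4 = 1, hence disc K = -107 and O_K = ℤ[(1+√-107)/2].
disc(K) = -107 is not divisible by 101; 101 is unramified.
Euler's criterion: (-107)^50 mod 101 = 1. Thus (-107|101) = 1.
(-107/101) = 1, so 101 splits.

101 splits in O_K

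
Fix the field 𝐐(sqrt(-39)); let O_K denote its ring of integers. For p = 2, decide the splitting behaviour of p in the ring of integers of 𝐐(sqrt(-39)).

split

Since -39 ≡ 1 mod 4, the ring of integers is ℤ[(1+√-39)/2] with discriminant -39.
2 ∤ -39, so 2 is unramified.
For p = 2 with d ≡ 1 (mod 4): d mod 8 = 1, so 2 splits.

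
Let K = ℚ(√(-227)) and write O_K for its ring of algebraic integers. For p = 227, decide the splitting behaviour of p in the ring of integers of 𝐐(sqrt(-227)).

p ramifies

Since -227 ≡ 1 mod 4, the ring of integers is ℤ[(1+√-227)/2] with discriminant -227.
disc(K) = -227 = 227·(-1), so p = 227 is ramified.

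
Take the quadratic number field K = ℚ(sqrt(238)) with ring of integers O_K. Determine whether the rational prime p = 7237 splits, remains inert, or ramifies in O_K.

7237 remains inert

Since 238 ≢ 1 mod 4, the ring of integers is ℤ[√238] with discriminant 4·238 = 952.
disc(K) = 952 is not divisible by 7237; 7237 is unramified.
Euler's criterion: 238^3618 mod 7237 = 7236. Thus (238|7237) = -1.
Legendre symbol -1 ⇒ 7237 is inert.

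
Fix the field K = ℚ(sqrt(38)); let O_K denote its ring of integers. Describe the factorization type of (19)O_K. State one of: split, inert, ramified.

Since 38 ≢ 1 mod 4, the ring of integers is ℤ[√38] with discriminant 4·38 = 152.
Ramification test: 19 | 152. The prime 19 ramifies in K.

ramified — (19) = 𝔭²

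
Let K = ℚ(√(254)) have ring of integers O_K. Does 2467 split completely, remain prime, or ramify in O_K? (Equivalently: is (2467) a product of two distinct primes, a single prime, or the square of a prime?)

p is inert

254 mod 4 = 2, hence disc K = 4·254 = 1016 and O_K = ℤ[√254].
disc(K) = 1016 is not divisible by 2467; 2467 is unramified.
(254/2467) = 254^1233 mod 2467 = 2466, giving Legendre symbol -1.
(254/2467) = -1, so 2467 is inert.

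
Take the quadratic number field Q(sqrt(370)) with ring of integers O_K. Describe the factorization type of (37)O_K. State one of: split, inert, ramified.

Since 370 ≢ 1 mod 4, the ring of integers is ℤ[√370] with discriminant 4·370 = 1480.
Ramification test: 37 | 1480. The prime 37 ramifies in K.

ramified — (37) = 𝔭²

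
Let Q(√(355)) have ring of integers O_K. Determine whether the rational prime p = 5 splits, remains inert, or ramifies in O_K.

ramified — (5) = 𝔭²

Since 355 ≢ 1 mod 4, the ring of integers is ℤ[√355] with discriminant 4·355 = 1420.
5 divides disc(K) = 1420, so 5 ramifies.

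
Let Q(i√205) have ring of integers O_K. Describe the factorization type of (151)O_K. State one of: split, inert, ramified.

split

Since -205 ≢ 1 mod 4, the ring of integers is ℤ[√-205] with discriminant 4·(-205) = -820.
Since gcd(151, -820) = 1 the prime 151 does not ramify.
(-205/151) = 97^75 mod 151 = 1, giving Legendre symbol 1.
Legendre symbol 1 ⇒ 151 is split.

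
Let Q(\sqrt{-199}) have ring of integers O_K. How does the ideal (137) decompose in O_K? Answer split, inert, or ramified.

-199 mod 4 = 1, hence disc K = -199 and O_K = ℤ[(1+√-199)/2].
disc(K) = -199 is not divisible by 137; 137 is unramified.
(-199/137) = 75^68 mod 137 = 136, giving Legendre symbol -1.
d is a non-residue mod p, hence 137 remains inert in O_K.

p is inert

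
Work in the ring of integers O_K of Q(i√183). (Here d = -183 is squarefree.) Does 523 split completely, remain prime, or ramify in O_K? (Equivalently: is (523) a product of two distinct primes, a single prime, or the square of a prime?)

d = -183 ≡ 1 (mod 4), so O_K = ℤ[(1+√-183)/2] and disc(K) = d = -183.
523 ∤ -183, so 523 is unramified.
Compute (-183/523) via Euler: 340^((523-1)/2) mod 523 = 522, so (-183/523) = -1.
(-183/523) = -1, so 523 is inert.

remains prime (inert)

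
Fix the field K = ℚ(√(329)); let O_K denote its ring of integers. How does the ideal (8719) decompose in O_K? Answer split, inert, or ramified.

split

329 mod 4 = 1, hence disc K = 329 and O_K = ℤ[(1+√329)/2].
disc(K) = 329 is not divisible by 8719; 8719 is unramified.
Euler's criterion: 329^4359 mod 8719 = 1. Thus (329|8719) = 1.
Legendre symbol 1 ⇒ 8719 is split.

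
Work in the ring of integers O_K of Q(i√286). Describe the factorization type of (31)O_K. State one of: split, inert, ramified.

31 remains inert

d = -286 ≡ 2 (mod 4), so O_K = ℤ[√-286] and disc(K) = 4d = -1144.
disc(K) = -1144 is not divisible by 31; 31 is unramified.
Compute (-286/31) via Euler: 24^((31-1)/2) mod 31 = 30, so (-286/31) = -1.
d is a non-residue mod p, hence 31 remains inert in O_K.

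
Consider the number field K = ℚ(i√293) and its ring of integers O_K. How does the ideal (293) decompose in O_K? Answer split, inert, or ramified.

293 is ramified

-293 mod 4 = 3, hence disc K = 4·(-293) = -1172 and O_K = ℤ[√-293].
disc(K) = -1172 = 293·(-4), so p = 293 is ramified.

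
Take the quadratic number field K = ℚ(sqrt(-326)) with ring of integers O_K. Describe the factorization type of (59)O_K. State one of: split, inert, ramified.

Since -326 ≢ 1 mod 4, the ring of integers is ℤ[√-326] with discriminant 4·(-326) = -1304.
Since gcd(59, -1304) = 1 the prime 59 does not ramify.
Legendre symbol by Euler's criterion: (-326/59) ≡ (-326)^29 ≡ 1 (mod 59), i.e. (-326/59) = 1.
(-326/59) = 1, so 59 splits.

splits completely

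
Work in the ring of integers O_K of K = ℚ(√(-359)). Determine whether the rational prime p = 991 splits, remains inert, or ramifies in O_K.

split

-359 mod 4 = 1, hence disc K = -359 and O_K = ℤ[(1+√-359)/2].
991 ∤ -359, so 991 is unramified.
Compute (-359/991) via Euler: 632^((991-1)/2) mod 991 = 1, so (-359/991) = 1.
d is a quadratic residue mod p, hence 991 splits in O_K.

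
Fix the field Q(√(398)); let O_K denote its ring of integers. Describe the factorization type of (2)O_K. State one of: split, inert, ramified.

Since 398 ≢ 1 mod 4, the ring of integers is ℤ[√398] with discriminant 4·398 = 1592.
2 divides disc(K) = 1592, so 2 ramifies.

p ramifies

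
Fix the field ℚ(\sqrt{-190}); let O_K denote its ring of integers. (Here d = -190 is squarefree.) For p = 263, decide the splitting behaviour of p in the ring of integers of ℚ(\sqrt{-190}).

inert

d = -190 ≡ 2 (mod 4), so O_K = ℤ[√-190] and disc(K) = 4d = -760.
Since gcd(263, -760) = 1 the prime 263 does not ramify.
Euler's criterion: (-190)^131 mod 263 = 262. Thus (-190|263) = -1.
d is a non-residue mod p, hence 263 remains inert in O_K.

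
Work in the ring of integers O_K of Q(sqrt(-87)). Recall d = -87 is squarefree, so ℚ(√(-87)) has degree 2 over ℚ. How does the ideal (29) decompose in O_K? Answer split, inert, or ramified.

29 is ramified

d = -87 ≡ 1 (mod 4), so O_K = ℤ[(1+√-87)/2] and disc(K) = d = -87.
disc(K) = -87 = 29·(-3), so p = 29 is ramified.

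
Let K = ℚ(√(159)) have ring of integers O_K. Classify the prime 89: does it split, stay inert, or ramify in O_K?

d = 159 ≡ 3 (mod 4), so O_K = ℤ[√159] and disc(K) = 4d = 636.
89 ∤ 636, so 89 is unramified.
(159/89) = 70^44 mod 89 = 88, giving Legendre symbol -1.
Legendre symbol -1 ⇒ 89 is inert.

inert — (89) stays prime in O_K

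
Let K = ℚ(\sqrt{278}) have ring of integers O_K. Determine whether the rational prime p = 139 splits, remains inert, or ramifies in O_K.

Since 278 ≢ 1 mod 4, the ring of integers is ℤ[√278] with discriminant 4·278 = 1112.
139 divides disc(K) = 1112, so 139 ramifies.

ramifies in O_K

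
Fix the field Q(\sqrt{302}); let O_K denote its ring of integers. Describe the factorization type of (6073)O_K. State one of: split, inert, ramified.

inert

302 mod 4 = 2, hence disc K = 4·302 = 1208 and O_K = ℤ[√302].
Since gcd(6073, 1208) = 1 the prime 6073 does not ramify.
Euler's criterion: 302^3036 mod 6073 = 6072. Thus (302|6073) = -1.
d is a non-residue mod p, hence 6073 remains inert in O_K.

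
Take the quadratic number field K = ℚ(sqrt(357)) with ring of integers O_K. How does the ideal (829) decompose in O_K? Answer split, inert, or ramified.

d = 357 ≡ 1 (mod 4), so O_K = ℤ[(1+√357)/2] and disc(K) = d = 357.
Since gcd(829, 357) = 1 the prime 829 does not ramify.
Euler's criterion: 357^414 mod 829 = 828. Thus (357|829) = -1.
(357/829) = -1, so 829 is inert.

remains prime (inert)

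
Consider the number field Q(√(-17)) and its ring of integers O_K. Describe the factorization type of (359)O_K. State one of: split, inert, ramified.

Since -17 ≢ 1 mod 4, the ring of integers is ℤ[√-17] with discriminant 4·(-17) = -68.
359 ∤ -68, so 359 is unramified.
Euler's criterion: (-17)^179 mod 359 = 358. Thus (-17|359) = -1.
(-17/359) = -1, so 359 is inert.

359 remains inert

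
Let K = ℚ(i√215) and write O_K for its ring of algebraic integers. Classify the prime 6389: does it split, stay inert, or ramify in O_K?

d = -215 ≡ 1 (mod 4), so O_K = ℤ[(1+√-215)/2] and disc(K) = d = -215.
disc(K) = -215 is not divisible by 6389; 6389 is unramified.
(-215/6389) = 6174^3194 mod 6389 = 1, giving Legendre symbol 1.
d is a quadratic residue mod p, hence 6389 splits in O_K.

split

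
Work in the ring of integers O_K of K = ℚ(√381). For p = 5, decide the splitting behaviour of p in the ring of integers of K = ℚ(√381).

381 mod 4 = 1, hence disc K = 381 and O_K = ℤ[(1+√381)/2].
disc(K) = 381 is not divisible by 5; 5 is unramified.
(381/5) = 1^2 mod 5 = 1, giving Legendre symbol 1.
d is a quadratic residue mod p, hence 5 splits in O_K.

splits completely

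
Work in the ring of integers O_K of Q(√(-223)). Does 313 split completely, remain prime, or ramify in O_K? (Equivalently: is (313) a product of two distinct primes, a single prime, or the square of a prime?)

inert — (313) stays prime in O_K

Since -223 ≡ 1 mod 4, the ring of integers is ℤ[(1+√-223)/2] with discriminant -223.
313 ∤ -223, so 313 is unramified.
Compute (-223/313) via Euler: 90^((313-1)/2) mod 313 = 312, so (-223/313) = -1.
(-223/313) = -1, so 313 is inert.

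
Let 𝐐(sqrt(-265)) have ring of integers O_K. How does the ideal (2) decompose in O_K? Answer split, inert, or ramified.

2 is ramified

d = -265 ≡ 3 (mod 4), so O_K = ℤ[√-265] and disc(K) = 4d = -1060.
disc(K) = -1060 = 2·(-530), so p = 2 is ramified.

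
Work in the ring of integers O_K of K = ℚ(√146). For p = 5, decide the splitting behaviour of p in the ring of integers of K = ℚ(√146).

d = 146 ≡ 2 (mod 4), so O_K = ℤ[√146] and disc(K) = 4d = 584.
disc(K) = 584 is not divisible by 5; 5 is unramified.
Compute (146/5) via Euler: 1^((5-1)/2) mod 5 = 1, so (146/5) = 1.
(146/5) = 1, so 5 splits.

splits completely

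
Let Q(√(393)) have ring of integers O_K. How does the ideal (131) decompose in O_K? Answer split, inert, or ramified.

393 mod 4 = 1, hence disc K = 393 and O_K = ℤ[(1+√393)/2].
Ramification test: 131 | 393. The prime 131 ramifies in K.

ramified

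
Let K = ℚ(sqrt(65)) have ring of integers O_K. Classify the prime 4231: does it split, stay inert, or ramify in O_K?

65 mod 4 = 1, hence disc K = 65 and O_K = ℤ[(1+√65)/2].
Since gcd(4231, 65) = 1 the prime 4231 does not ramify.
(65/4231) = 65^2115 mod 4231 = 4230, giving Legendre symbol -1.
(65/4231) = -1, so 4231 is inert.

p is inert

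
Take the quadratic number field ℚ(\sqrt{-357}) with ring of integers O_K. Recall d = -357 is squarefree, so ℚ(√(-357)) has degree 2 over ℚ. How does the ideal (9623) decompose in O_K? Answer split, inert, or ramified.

9623 remains inert

-357 mod 4 = 3, hence disc K = 4·(-357) = -1428 and O_K = ℤ[√-357].
disc(K) = -1428 is not divisible by 9623; 9623 is unramified.
(-357/9623) = 9266^4811 mod 9623 = 9622, giving Legendre symbol -1.
d is a non-residue mod p, hence 9623 remains inert in O_K.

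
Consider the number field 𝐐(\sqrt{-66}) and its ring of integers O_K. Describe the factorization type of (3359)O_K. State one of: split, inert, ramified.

split

d = -66 ≡ 2 (mod 4), so O_K = ℤ[√-66] and disc(K) = 4d = -264.
disc(K) = -264 is not divisible by 3359; 3359 is unramified.
Legendre symbol by Euler's criterion: (-66/3359) ≡ (-66)^1679 ≡ 1 (mod 3359), i.e. (-66/3359) = 1.
(-66/3359) = 1, so 3359 splits.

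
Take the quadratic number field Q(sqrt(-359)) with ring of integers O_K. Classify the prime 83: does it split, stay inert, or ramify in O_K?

inert

Since -359 ≡ 1 mod 4, the ring of integers is ℤ[(1+√-359)/2] with discriminant -359.
83 ∤ -359, so 83 is unramified.
Legendre symbol by Euler's criterion: (-359/83) ≡ (-359)^41 ≡ 82 (mod 83), i.e. (-359/83) = -1.
Legendre symbol -1 ⇒ 83 is inert.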